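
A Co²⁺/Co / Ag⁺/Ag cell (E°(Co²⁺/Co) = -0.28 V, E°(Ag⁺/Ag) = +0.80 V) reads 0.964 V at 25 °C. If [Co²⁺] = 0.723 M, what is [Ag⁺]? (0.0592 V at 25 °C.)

0.0093 M

From the Nernst equation, log Q = n(E° − E)/0.0592 = 2(1.08 − 0.964)/0.0592 = 3.919, so Q = 8300.
With Q = [Co²⁺]/[Ag⁺]^2 and the known concentrations, [Ag⁺]^2 in the denominator gives [Ag⁺] = 0.0093 M.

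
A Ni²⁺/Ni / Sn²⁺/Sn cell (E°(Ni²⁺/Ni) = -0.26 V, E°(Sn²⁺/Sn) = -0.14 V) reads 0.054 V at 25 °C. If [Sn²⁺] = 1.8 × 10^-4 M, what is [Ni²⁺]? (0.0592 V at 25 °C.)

From the Nernst equation, log Q = n(E° − E)/0.0592 = 2(0.12 − 0.054)/0.0592 = 2.230, so Q = 170.
With Q = [Ni²⁺]/[Sn²⁺] and the known concentrations, [Ni²⁺] in the numerator gives [Ni²⁺] = 0.031 M.

0.031 M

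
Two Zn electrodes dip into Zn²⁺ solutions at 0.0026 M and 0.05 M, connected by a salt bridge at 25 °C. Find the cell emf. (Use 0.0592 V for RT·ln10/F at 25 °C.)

Both half-cells are Zn²⁺/Zn, so E°_cell = 0. The concentrated side is the cathode; the cell reaction moves Zn²⁺ from high to low concentration with n = 2.
Q = [Zn²⁺]_dilute/[Zn²⁺]_conc = 0.0026/0.05 = 0.0520.
E = 0 − (0.0592/2) log Q = −(0.0592/2)(-1.284) = 0.0380 V.

0.038 V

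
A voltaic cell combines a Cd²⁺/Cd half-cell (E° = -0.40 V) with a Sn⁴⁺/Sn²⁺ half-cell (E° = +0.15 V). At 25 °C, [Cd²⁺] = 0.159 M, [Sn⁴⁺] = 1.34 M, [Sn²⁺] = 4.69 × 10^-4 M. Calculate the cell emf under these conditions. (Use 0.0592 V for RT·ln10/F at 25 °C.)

The Sn⁴⁺/Sn²⁺ couple has the higher reduction potential and acts as the cathode, so E°_cell = +0.15 − (-0.40) = 0.55 V.
Balancing electrons gives n = 2; the reaction quotient is Q = [Cd²⁺]·[Sn²⁺]/[Sn⁴⁺] = 5.56 × 10^-5.
At 25 °C, E = E° − (0.0592/n) log Q = 0.55 − (0.0592/2)(-4.255) = 0.550 + 0.126 = 0.676 V.

0.676 V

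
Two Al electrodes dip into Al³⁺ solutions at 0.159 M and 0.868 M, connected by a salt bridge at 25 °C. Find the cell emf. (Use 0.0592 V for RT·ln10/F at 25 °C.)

0.015 V

Both half-cells are Al³⁺/Al, so E°_cell = 0. The concentrated side is the cathode; the cell reaction moves Al³⁺ from high to low concentration with n = 3.
Q = [Al³⁺]_dilute/[Al³⁺]_conc = 0.159/0.868 = 0.183.
E = 0 − (0.0592/3) log Q = −(0.0592/3)(-0.737) = 0.0145 V.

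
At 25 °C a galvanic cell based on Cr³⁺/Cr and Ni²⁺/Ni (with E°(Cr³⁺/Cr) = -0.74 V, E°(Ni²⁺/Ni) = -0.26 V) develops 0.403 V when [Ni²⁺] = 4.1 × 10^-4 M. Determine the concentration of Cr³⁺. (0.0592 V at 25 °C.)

From the Nernst equation, log Q = n(E° − E)/0.0592 = 6(0.48 − 0.403)/0.0592 = 7.804, so Q = 6.37 × 10^7.
With Q = [Cr³⁺]^2/[Ni²⁺]^3 and the known concentrations, [Cr³⁺]^2 in the numerator gives [Cr³⁺] = 0.066 M.

0.066 M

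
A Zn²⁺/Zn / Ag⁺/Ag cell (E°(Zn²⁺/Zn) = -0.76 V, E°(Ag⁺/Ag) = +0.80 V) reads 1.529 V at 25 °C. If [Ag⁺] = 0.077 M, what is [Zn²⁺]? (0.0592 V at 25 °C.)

0.066 M

From the Nernst equation, log Q = n(E° − E)/0.0592 = 2(1.56 − 1.529)/0.0592 = 1.047, so Q = 11.2.
With Q = [Zn²⁺]/[Ag⁺]^2 and the known concentrations, [Zn²⁺] in the numerator gives [Zn²⁺] = 0.066 M.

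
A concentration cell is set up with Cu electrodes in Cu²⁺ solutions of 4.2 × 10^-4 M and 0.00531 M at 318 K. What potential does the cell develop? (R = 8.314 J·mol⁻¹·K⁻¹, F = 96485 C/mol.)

Both half-cells are Cu²⁺/Cu, so E°_cell = 0. The concentrated side is the cathode; the cell reaction moves Cu²⁺ from high to low concentration with n = 2.
Q = [Cu²⁺]_dilute/[Cu²⁺]_conc = 4.2 × 10^-4/0.00531 = 0.0791.
E = 0 − (RT/nF) ln Q = −((8.314×318)/(2×96485))(-2.537) = 0.0348 V.

0.035 V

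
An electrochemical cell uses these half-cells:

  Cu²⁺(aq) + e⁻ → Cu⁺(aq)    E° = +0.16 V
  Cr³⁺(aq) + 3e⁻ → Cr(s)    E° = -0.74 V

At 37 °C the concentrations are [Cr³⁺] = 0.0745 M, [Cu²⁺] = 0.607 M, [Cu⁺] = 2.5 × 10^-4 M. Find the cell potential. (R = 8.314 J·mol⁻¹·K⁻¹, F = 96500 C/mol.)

1.13 V

The Cu²⁺/Cu⁺ couple has the higher reduction potential and acts as the cathode, so E°_cell = +0.16 − (-0.74) = 0.90 V.
Balancing electrons gives n = 3; the reaction quotient is Q = [Cr³⁺]·[Cu⁺]^3/[Cu²⁺]^3 = 5.2 × 10^-12.
E = E° − (RT/nF) ln Q = 0.90 − (8.314×310)/(3×96500) × (-25.981) = 0.900 + 0.231 = 1.131 V.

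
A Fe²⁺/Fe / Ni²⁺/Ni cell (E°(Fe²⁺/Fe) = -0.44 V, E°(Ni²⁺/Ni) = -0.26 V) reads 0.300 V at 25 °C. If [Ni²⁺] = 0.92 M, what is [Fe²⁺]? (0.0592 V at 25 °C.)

8.1 × 10^-5 M

From the Nernst equation, log Q = n(E° − E)/0.0592 = 2(0.18 − 0.300)/0.0592 = -4.054, so Q = 8.83 × 10^-5.
With Q = [Fe²⁺]/[Ni²⁺] and the known concentrations, [Fe²⁺] in the numerator gives [Fe²⁺] = 8.1 × 10^-5 M.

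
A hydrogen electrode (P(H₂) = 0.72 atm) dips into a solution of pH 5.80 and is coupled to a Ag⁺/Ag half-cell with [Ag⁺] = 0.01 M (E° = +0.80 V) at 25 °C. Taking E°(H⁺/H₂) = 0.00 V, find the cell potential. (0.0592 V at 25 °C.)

1.02 V

The Ag⁺/Ag couple is the cathode, so E°_cell = 0.80 V; n = 2.
[H⁺] = 10^(−5.80) = 1.6 × 10^-6 M, and Q = [H⁺]^2 / ([Ag⁺]^2·P(H₂)) = 3.49 × 10^-8.
E = E° − (0.0592/2) log Q = 0.80 − (0.0592/2)(-7.457) = 1.021 V.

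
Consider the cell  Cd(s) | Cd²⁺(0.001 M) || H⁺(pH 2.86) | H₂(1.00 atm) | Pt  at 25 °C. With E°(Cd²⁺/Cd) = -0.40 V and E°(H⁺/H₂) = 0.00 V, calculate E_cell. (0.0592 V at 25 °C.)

0.32 V

The hydrogen couple is the cathode, so E°_cell = 0.40 V; n = 2.
[H⁺] = 10^(−2.86) = 0.0014 M, and Q = [Cd²⁺]·P(H₂) / [H⁺]^2 = 525.
E = E° − (0.0592/2) log Q = 0.40 − (0.0592/2)(2.720) = 0.319 V.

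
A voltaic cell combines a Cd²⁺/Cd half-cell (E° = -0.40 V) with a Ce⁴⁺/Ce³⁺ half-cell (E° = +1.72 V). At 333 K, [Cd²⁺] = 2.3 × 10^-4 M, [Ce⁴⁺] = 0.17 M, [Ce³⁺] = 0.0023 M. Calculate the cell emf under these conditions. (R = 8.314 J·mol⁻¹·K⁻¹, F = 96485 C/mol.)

The Ce⁴⁺/Ce³⁺ couple has the higher reduction potential and acts as the cathode, so E°_cell = +1.72 − (-0.40) = 2.12 V.
Balancing electrons gives n = 2; the reaction quotient is Q = [Cd²⁺]·[Ce³⁺]^2/[Ce⁴⁺]^2 = 4.21 × 10^-8.
E = E° − (RT/nF) ln Q = 2.12 − (8.314×333)/(2×96485) × (-16.983) = 2.120 + 0.244 = 2.364 V.

2.36 V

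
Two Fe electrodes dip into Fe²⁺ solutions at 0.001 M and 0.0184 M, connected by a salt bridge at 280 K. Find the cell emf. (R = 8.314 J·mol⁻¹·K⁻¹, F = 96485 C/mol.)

0.035 V

Both half-cells are Fe²⁺/Fe, so E°_cell = 0. The concentrated side is the cathode; the cell reaction moves Fe²⁺ from high to low concentration with n = 2.
Q = [Fe²⁺]_dilute/[Fe²⁺]_conc = 0.001/0.0184 = 0.0543.
E = 0 − (RT/nF) ln Q = −((8.314×280)/(2×96485))(-2.912) = 0.0351 V.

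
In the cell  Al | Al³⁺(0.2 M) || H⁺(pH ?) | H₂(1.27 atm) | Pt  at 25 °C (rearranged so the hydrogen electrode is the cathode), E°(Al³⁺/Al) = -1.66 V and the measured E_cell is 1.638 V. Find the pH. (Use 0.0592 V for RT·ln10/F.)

pH = 0.55

E°_cell = 1.66 V and n = 6.
log Q = n(E° − E)/0.0592 = 6×(1.66 − 1.638)/0.0592 = 2.230.
With Q = [Al³⁺]^2·P(H₂)^3 / [H⁺]^6, solving for [H⁺] gives log[H⁺] = -0.553, so pH = 0.55.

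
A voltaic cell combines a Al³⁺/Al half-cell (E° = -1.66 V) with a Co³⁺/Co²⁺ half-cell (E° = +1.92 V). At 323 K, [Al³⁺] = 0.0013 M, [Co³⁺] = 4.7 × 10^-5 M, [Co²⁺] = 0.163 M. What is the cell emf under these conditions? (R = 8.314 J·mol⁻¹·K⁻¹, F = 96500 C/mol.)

3.41 V

The Co³⁺/Co²⁺ couple has the higher reduction potential and acts as the cathode, so E°_cell = +1.92 − (-1.66) = 3.58 V.
Balancing electrons gives n = 3; the reaction quotient is Q = [Al³⁺]·[Co²⁺]^3/[Co³⁺]^3 = 5.42 × 10^7.
E = E° − (RT/nF) ln Q = 3.58 − (8.314×323)/(3×96500) × (17.809) = 3.580 − 0.165 = 3.415 V.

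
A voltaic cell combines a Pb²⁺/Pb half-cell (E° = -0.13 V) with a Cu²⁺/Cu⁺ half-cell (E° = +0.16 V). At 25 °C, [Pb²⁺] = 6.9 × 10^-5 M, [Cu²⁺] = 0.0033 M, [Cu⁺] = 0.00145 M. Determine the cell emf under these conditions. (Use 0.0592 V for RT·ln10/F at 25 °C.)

0.434 V

The Cu²⁺/Cu⁺ couple has the higher reduction potential and acts as the cathode, so E°_cell = +0.16 − (-0.13) = 0.29 V.
Balancing electrons gives n = 2; the reaction quotient is Q = [Pb²⁺]·[Cu⁺]^2/[Cu²⁺]^2 = 1.33 × 10^-5.
At 25 °C, E = E° − (0.0592/n) log Q = 0.29 − (0.0592/2)(-4.875) = 0.290 + 0.144 = 0.434 V.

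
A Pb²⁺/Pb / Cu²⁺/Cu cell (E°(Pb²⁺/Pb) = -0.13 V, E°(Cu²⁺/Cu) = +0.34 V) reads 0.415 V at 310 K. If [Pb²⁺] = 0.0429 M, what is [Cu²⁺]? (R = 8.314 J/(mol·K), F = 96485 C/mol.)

From the Nernst equation, ln Q = nF(E° − E)/RT = 2×96485×(0.47 − 0.415)/(8.314×310) = 4.118, so Q = 61.4.
With Q = [Pb²⁺]/[Cu²⁺] and the known concentrations, [Cu²⁺] in the denominator gives [Cu²⁺] = 7 × 10^-4 M.

7 × 10^-4 M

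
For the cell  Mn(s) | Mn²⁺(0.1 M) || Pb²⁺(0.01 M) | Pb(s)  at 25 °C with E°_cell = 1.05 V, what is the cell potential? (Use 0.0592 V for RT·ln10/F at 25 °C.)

1.02 V

Balancing electrons gives n = 2; the reaction quotient is Q = [Mn²⁺]/[Pb²⁺] = 10.0.
At 25 °C, E = E° − (0.0592/n) log Q = 1.05 − (0.0592/2)(1.000) = 1.050 − 0.030 = 1.020 V.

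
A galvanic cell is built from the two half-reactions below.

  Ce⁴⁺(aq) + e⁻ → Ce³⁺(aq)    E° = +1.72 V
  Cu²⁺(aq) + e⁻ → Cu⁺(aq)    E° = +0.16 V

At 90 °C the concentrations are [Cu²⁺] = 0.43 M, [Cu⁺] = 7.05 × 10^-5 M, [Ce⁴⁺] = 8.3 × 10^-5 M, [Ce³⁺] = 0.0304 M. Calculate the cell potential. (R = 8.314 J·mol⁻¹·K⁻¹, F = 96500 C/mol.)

1.10 V

The Ce⁴⁺/Ce³⁺ couple has the higher reduction potential and acts as the cathode, so E°_cell = +1.72 − (+0.16) = 1.56 V.
Balancing electrons gives n = 1; the reaction quotient is Q = [Cu²⁺]·[Ce³⁺]/([Cu⁺]·[Ce⁴⁺]) = 2.23 × 10^6.
E = E° − (RT/nF) ln Q = 1.56 − (8.314×363)/(1×96500) × (14.619) = 1.560 − 0.457 = 1.103 V.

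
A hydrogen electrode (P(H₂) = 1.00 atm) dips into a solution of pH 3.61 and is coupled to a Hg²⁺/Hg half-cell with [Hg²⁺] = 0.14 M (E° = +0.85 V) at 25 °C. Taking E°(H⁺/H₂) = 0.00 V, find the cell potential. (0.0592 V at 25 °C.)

1.04 V

The Hg²⁺/Hg couple is the cathode, so E°_cell = 0.85 V; n = 2.
[H⁺] = 10^(−3.61) = 2.5 × 10^-4 M, and Q = [H⁺]^2 / ([Hg²⁺]·P(H₂)) = 4.3 × 10^-7.
E = E° − (0.0592/2) log Q = 0.85 − (0.0592/2)(-6.366) = 1.038 V.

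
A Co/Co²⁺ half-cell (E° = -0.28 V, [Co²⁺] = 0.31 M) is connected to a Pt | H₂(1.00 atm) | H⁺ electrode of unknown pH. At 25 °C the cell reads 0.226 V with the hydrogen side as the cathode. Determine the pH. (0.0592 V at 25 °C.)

pH = 1.17

E°_cell = 0.28 V and n = 2.
log Q = n(E° − E)/0.0592 = 2×(0.28 − 0.226)/0.0592 = 1.824.
With Q = [Co²⁺]·P(H₂) / [H⁺]^2, solving for [H⁺] gives log[H⁺] = -1.166, so pH = 1.17.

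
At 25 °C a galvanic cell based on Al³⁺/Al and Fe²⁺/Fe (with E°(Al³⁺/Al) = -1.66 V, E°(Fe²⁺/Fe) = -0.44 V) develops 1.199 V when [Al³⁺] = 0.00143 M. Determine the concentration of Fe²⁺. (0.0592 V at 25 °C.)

From the Nernst equation, log Q = n(E° − E)/0.0592 = 6(1.22 − 1.199)/0.0592 = 2.128, so Q = 134.
With Q = [Al³⁺]^2/[Fe²⁺]^3 and the known concentrations, [Fe²⁺]^3 in the denominator gives [Fe²⁺] = 0.0025 M.

0.0025 M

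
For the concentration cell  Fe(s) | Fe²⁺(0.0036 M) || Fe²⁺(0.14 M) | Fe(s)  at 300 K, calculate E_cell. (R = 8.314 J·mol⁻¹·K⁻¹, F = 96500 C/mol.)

Both half-cells are Fe²⁺/Fe, so E°_cell = 0. The concentrated side is the cathode; the cell reaction moves Fe²⁺ from high to low concentration with n = 2.
Q = [Fe²⁺]_dilute/[Fe²⁺]_conc = 0.0036/0.14 = 0.0257.
E = 0 − (RT/nF) ln Q = −((8.314×300)/(2×96500))(-3.661) = 0.0473 V.

0.047 V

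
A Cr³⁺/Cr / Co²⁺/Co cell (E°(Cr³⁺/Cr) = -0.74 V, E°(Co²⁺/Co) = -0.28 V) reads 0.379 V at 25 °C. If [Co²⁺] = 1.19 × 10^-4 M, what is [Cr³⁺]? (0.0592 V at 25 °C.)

From the Nernst equation, log Q = n(E° − E)/0.0592 = 6(0.46 − 0.379)/0.0592 = 8.209, so Q = 1.62 × 10^8.
With Q = [Cr³⁺]^2/[Co²⁺]^3 and the known concentrations, [Cr³⁺]^2 in the numerator gives [Cr³⁺] = 0.017 M.

0.017 M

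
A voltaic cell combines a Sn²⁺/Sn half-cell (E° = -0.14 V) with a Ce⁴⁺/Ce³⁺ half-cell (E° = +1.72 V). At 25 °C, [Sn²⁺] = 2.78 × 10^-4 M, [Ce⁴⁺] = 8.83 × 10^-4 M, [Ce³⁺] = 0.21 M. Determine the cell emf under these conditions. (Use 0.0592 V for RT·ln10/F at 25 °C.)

The Ce⁴⁺/Ce³⁺ couple has the higher reduction potential and acts as the cathode, so E°_cell = +1.72 − (-0.14) = 1.86 V.
Balancing electrons gives n = 2; the reaction quotient is Q = [Sn²⁺]·[Ce³⁺]^2/[Ce⁴⁺]^2 = 15.7.
At 25 °C, E = E° − (0.0592/n) log Q = 1.86 − (0.0592/2)(1.197) = 1.860 − 0.035 = 1.825 V.

1.82 V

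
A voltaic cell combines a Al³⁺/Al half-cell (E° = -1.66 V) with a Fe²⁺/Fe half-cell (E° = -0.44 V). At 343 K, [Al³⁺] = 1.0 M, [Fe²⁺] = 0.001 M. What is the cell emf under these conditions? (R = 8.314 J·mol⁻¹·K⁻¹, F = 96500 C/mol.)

The Fe²⁺/Fe couple has the higher reduction potential and acts as the cathode, so E°_cell = -0.44 − (-1.66) = 1.22 V.
Balancing electrons gives n = 6; the reaction quotient is Q = [Al³⁺]^2/[Fe²⁺]^3 = 1 × 10^9.
E = E° − (RT/nF) ln Q = 1.22 − (8.314×343)/(6×96500) × (20.723) = 1.220 − 0.102 = 1.118 V.

1.12 V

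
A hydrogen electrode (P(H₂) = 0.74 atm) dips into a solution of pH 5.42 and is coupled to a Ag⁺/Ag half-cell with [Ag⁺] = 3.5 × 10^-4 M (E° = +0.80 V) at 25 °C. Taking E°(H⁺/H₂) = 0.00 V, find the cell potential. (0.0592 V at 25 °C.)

The Ag⁺/Ag couple is the cathode, so E°_cell = 0.80 V; n = 2.
[H⁺] = 10^(−5.42) = 3.8 × 10^-6 M, and Q = [H⁺]^2 / ([Ag⁺]^2·P(H₂)) = 1.59 × 10^-4.
E = E° − (0.0592/2) log Q = 0.80 − (0.0592/2)(-3.797) = 0.912 V.

0.91 V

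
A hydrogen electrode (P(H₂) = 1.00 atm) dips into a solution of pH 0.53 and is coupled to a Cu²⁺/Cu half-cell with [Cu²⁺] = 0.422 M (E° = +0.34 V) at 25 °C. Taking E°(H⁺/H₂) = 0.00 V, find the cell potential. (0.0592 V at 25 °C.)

The Cu²⁺/Cu couple is the cathode, so E°_cell = 0.34 V; n = 2.
[H⁺] = 10^(−0.53) = 0.30 M, and Q = [H⁺]^2 / ([Cu²⁺]·P(H₂)) = 0.206.
E = E° − (0.0592/2) log Q = 0.34 − (0.0592/2)(-0.685) = 0.360 V.

0.36 V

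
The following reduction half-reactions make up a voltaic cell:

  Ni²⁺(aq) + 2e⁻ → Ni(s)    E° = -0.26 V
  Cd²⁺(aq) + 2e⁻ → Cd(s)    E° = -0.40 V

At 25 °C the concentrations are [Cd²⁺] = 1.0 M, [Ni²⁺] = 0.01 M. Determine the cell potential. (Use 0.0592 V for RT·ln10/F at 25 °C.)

The Ni²⁺/Ni couple has the higher reduction potential and acts as the cathode, so E°_cell = -0.26 − (-0.40) = 0.14 V.
Balancing electrons gives n = 2; the reaction quotient is Q = [Cd²⁺]/[Ni²⁺] = 100.
At 25 °C, E = E° − (0.0592/n) log Q = 0.14 − (0.0592/2)(2.000) = 0.140 − 0.059 = 0.081 V.

0.081 V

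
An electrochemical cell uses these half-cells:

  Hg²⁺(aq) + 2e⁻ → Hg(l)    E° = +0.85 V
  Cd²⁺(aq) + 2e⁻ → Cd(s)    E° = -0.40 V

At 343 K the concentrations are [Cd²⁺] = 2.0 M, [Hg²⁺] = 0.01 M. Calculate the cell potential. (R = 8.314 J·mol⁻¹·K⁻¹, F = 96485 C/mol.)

1.17 V

The Hg²⁺/Hg couple has the higher reduction potential and acts as the cathode, so E°_cell = +0.85 − (-0.40) = 1.25 V.
Balancing electrons gives n = 2; the reaction quotient is Q = [Cd²⁺]/[Hg²⁺] = 200.
E = E° − (RT/nF) ln Q = 1.25 − (8.314×343)/(2×96485) × (5.298) = 1.250 − 0.078 = 1.172 V.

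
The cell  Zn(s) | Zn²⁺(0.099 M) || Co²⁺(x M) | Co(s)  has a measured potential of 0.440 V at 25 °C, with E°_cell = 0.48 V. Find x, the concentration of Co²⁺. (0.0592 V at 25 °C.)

0.0044 M

From the Nernst equation, log Q = n(E° − E)/0.0592 = 2(0.48 − 0.440)/0.0592 = 1.351, so Q = 22.5.
With Q = [Zn²⁺]/[Co²⁺] and the known concentrations, [Co²⁺] in the denominator gives [Co²⁺] = 0.0044 M.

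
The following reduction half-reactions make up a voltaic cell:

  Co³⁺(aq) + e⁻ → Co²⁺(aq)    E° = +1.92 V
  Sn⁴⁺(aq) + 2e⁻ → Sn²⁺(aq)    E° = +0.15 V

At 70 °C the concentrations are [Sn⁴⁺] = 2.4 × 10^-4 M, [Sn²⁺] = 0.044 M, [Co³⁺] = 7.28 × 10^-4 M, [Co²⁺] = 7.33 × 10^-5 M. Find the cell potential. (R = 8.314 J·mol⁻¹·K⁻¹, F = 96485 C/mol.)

1.91 V

The Co³⁺/Co²⁺ couple has the higher reduction potential and acts as the cathode, so E°_cell = +1.92 − (+0.15) = 1.77 V.
Balancing electrons gives n = 2; the reaction quotient is Q = [Sn⁴⁺]·[Co²⁺]^2/([Sn²⁺]·[Co³⁺]^2) = 5.53 × 10^-5.
E = E° − (RT/nF) ln Q = 1.77 − (8.314×343)/(2×96485) × (-9.803) = 1.770 + 0.145 = 1.915 V.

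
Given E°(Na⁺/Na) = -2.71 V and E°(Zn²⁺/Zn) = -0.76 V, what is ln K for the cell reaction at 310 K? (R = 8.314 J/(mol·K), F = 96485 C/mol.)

ln K = 146.0

E°_cell = -0.76 − (-2.71) = 1.95 V, with n = 2 electrons transferred.
At equilibrium E = 0, so the Nernst equation gives ln K = nFE°/RT = (2)(96485)(1.95)/((8.314)(310)) = 146.00.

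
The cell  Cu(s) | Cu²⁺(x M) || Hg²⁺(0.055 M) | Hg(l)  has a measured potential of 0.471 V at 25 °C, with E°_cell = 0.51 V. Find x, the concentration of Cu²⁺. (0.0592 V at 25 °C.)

From the Nernst equation, log Q = n(E° − E)/0.0592 = 2(0.51 − 0.471)/0.0592 = 1.318, so Q = 20.8.
With Q = [Cu²⁺]/[Hg²⁺] and the known concentrations, [Cu²⁺] in the numerator gives [Cu²⁺] = 1.1 M.

1.1 M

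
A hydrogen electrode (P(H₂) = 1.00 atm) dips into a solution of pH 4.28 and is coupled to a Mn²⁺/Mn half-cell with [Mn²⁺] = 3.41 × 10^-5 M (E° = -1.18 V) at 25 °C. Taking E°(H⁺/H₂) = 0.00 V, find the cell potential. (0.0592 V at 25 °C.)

The hydrogen couple is the cathode, so E°_cell = 1.18 V; n = 2.
[H⁺] = 10^(−4.28) = 5.2 × 10^-5 M, and Q = [Mn²⁺]·P(H₂) / [H⁺]^2 = 1.24 × 10^4.
E = E° − (0.0592/2) log Q = 1.18 − (0.0592/2)(4.093) = 1.059 V.

1.06 V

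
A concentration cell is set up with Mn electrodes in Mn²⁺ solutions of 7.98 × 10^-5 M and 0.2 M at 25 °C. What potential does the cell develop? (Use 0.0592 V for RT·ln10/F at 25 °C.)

Both half-cells are Mn²⁺/Mn, so E°_cell = 0. The concentrated side is the cathode; the cell reaction moves Mn²⁺ from high to low concentration with n = 2.
Q = [Mn²⁺]_dilute/[Mn²⁺]_conc = 7.98 × 10^-5/0.2 = 3.99 × 10^-4.
E = 0 − (0.0592/2) log Q = −(0.0592/2)(-3.399) = 0.1006 V.

0.10 V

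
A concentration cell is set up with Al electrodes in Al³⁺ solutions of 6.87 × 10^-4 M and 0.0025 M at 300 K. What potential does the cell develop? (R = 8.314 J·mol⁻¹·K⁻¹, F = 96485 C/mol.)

0.011 V

Both half-cells are Al³⁺/Al, so E°_cell = 0. The concentrated side is the cathode; the cell reaction moves Al³⁺ from high to low concentration with n = 3.
Q = [Al³⁺]_dilute/[Al³⁺]_conc = 6.87 × 10^-4/0.0025 = 0.275.
E = 0 − (RT/nF) ln Q = −((8.314×300)/(3×96485))(-1.292) = 0.0111 V.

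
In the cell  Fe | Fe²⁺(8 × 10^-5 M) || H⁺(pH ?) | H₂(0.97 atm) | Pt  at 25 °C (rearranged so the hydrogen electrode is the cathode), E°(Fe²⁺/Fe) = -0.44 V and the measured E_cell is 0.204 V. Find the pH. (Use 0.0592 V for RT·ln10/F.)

pH = 6.04

E°_cell = 0.44 V and n = 2.
log Q = n(E° − E)/0.0592 = 2×(0.44 − 0.204)/0.0592 = 7.973.
With Q = [Fe²⁺]·P(H₂) / [H⁺]^2, solving for [H⁺] gives log[H⁺] = -6.042, so pH = 6.04.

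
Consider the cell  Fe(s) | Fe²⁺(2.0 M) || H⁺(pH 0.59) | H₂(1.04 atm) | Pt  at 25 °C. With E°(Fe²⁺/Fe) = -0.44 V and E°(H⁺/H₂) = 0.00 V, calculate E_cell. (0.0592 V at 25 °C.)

The hydrogen couple is the cathode, so E°_cell = 0.44 V; n = 2.
[H⁺] = 10^(−0.59) = 0.26 M, and Q = [Fe²⁺]·P(H₂) / [H⁺]^2 = 31.5.
E = E° − (0.0592/2) log Q = 0.44 − (0.0592/2)(1.498) = 0.396 V.

0.40 V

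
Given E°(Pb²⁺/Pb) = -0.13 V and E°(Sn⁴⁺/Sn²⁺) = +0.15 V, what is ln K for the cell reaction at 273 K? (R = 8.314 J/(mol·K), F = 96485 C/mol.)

ln K = 23.8

E°_cell = +0.15 − (-0.13) = 0.28 V, with n = 2 electrons transferred.
At equilibrium E = 0, so the Nernst equation gives ln K = nFE°/RT = (2)(96485)(0.28)/((8.314)(273)) = 23.81.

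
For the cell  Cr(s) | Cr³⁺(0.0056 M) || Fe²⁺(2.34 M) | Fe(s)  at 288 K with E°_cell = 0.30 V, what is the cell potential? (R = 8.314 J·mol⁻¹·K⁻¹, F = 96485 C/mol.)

Balancing electrons gives n = 6; the reaction quotient is Q = [Cr³⁺]^2/[Fe²⁺]^3 = 2.45 × 10^-6.
E = E° − (RT/nF) ln Q = 0.30 − (8.314×288)/(6×96485) × (-12.920) = 0.300 + 0.053 = 0.353 V.

0.353 V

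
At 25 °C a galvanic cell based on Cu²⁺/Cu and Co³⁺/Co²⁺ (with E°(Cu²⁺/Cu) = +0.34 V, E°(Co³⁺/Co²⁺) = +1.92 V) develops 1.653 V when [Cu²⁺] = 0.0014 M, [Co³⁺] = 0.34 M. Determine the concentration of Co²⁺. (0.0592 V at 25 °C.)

0.53 M

From the Nernst equation, log Q = n(E° − E)/0.0592 = 2(1.58 − 1.653)/0.0592 = -2.466, so Q = 0.00342.
With Q = [Cu²⁺]·[Co²⁺]^2/[Co³⁺]^2 and the known concentrations, [Co²⁺]^2 in the numerator gives [Co²⁺] = 0.53 M.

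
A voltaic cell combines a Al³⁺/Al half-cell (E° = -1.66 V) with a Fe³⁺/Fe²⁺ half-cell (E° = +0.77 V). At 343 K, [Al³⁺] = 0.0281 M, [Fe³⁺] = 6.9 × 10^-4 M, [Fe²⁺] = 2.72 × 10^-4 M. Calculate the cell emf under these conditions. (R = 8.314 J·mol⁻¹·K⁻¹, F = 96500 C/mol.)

2.49 V

The Fe³⁺/Fe²⁺ couple has the higher reduction potential and acts as the cathode, so E°_cell = +0.77 − (-1.66) = 2.43 V.
Balancing electrons gives n = 3; the reaction quotient is Q = [Al³⁺]·[Fe²⁺]^3/[Fe³⁺]^3 = 0.00172.
E = E° − (RT/nF) ln Q = 2.43 − (8.314×343)/(3×96500) × (-6.365) = 2.430 + 0.063 = 2.493 V.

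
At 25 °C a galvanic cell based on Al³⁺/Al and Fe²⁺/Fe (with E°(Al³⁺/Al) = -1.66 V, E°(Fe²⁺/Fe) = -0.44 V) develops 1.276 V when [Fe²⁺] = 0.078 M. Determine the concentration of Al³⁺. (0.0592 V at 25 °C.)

3.2 × 10^-5 M

From the Nernst equation, log Q = n(E° − E)/0.0592 = 6(1.22 − 1.276)/0.0592 = -5.676, so Q = 2.11 × 10^-6.
With Q = [Al³⁺]^2/[Fe²⁺]^3 and the known concentrations, [Al³⁺]^2 in the numerator gives [Al³⁺] = 3.2 × 10^-5 M.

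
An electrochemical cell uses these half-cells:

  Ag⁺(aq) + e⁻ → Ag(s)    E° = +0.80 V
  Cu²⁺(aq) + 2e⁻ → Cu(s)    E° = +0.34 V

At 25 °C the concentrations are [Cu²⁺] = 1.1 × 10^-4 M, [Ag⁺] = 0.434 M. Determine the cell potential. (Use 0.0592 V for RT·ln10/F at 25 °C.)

0.556 V

The Ag⁺/Ag couple has the higher reduction potential and acts as the cathode, so E°_cell = +0.80 − (+0.34) = 0.46 V.
Balancing electrons gives n = 2; the reaction quotient is Q = [Cu²⁺]/[Ag⁺]^2 = 5.84 × 10^-4.
At 25 °C, E = E° − (0.0592/n) log Q = 0.46 − (0.0592/2)(-3.234) = 0.460 + 0.096 = 0.556 V.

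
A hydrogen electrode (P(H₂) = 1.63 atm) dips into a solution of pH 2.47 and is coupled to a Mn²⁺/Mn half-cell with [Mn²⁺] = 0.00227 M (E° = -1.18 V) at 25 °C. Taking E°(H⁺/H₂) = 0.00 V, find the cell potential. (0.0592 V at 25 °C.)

1.11 V

The hydrogen couple is the cathode, so E°_cell = 1.18 V; n = 2.
[H⁺] = 10^(−2.47) = 0.0034 M, and Q = [Mn²⁺]·P(H₂) / [H⁺]^2 = 322.
E = E° − (0.0592/2) log Q = 1.18 − (0.0592/2)(2.508) = 1.106 V.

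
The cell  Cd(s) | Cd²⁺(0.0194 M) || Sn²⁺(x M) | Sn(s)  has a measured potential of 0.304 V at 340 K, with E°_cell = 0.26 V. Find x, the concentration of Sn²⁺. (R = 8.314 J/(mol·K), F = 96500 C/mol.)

From the Nernst equation, ln Q = nF(E° − E)/RT = 2×96500×(0.26 − 0.304)/(8.314×340) = -3.004, so Q = 0.0496.
With Q = [Cd²⁺]/[Sn²⁺] and the known concentrations, [Sn²⁺] in the denominator gives [Sn²⁺] = 0.39 M.

0.39 M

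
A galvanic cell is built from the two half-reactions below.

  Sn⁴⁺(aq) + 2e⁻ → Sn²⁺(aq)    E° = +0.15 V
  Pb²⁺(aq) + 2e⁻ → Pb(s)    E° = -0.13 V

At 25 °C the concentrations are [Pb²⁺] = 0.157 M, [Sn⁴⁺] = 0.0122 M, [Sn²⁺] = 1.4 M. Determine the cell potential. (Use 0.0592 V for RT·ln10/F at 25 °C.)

The Sn⁴⁺/Sn²⁺ couple has the higher reduction potential and acts as the cathode, so E°_cell = +0.15 − (-0.13) = 0.28 V.
Balancing electrons gives n = 2; the reaction quotient is Q = [Pb²⁺]·[Sn²⁺]/[Sn⁴⁺] = 18.0.
At 25 °C, E = E° − (0.0592/n) log Q = 0.28 − (0.0592/2)(1.256) = 0.280 − 0.037 = 0.243 V.

0.243 V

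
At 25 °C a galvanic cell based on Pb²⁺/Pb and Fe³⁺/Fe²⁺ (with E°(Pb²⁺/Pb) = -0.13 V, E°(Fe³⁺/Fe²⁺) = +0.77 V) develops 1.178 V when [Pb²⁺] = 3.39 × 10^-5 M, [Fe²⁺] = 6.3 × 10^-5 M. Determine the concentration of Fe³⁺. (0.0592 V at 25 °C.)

From the Nernst equation, log Q = n(E° − E)/0.0592 = 2(0.90 − 1.178)/0.0592 = -9.392, so Q = 4.06 × 10^-10.
With Q = [Pb²⁺]·[Fe²⁺]^2/[Fe³⁺]^2 and the known concentrations, [Fe³⁺]^2 in the denominator gives [Fe³⁺] = 0.018 M.

0.018 M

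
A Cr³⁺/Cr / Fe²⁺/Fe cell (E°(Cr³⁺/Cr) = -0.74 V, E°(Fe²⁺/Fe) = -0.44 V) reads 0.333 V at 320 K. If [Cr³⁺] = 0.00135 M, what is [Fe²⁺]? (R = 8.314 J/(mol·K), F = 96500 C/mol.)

From the Nernst equation, ln Q = nF(E° − E)/RT = 6×96500×(0.30 − 0.333)/(8.314×320) = -7.182, so Q = 7.6 × 10^-4.
With Q = [Cr³⁺]^2/[Fe²⁺]^3 and the known concentrations, [Fe²⁺]^3 in the denominator gives [Fe²⁺] = 0.13 M.

0.13 M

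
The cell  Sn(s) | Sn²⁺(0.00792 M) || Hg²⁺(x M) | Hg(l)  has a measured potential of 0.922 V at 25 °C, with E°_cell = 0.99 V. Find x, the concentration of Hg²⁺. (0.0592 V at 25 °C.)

From the Nernst equation, log Q = n(E° − E)/0.0592 = 2(0.99 − 0.922)/0.0592 = 2.297, so Q = 198.
With Q = [Sn²⁺]/[Hg²⁺] and the known concentrations, [Hg²⁺] in the denominator gives [Hg²⁺] = 4 × 10^-5 M.

4 × 10^-5 M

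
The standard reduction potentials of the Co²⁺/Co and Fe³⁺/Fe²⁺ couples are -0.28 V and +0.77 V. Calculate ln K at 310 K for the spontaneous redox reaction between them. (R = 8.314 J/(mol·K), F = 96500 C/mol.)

ln K = 78.6

E°_cell = +0.77 − (-0.28) = 1.05 V, with n = 2 electrons transferred.
At equilibrium E = 0, so the Nernst equation gives ln K = nFE°/RT = (2)(96500)(1.05)/((8.314)(310)) = 78.63.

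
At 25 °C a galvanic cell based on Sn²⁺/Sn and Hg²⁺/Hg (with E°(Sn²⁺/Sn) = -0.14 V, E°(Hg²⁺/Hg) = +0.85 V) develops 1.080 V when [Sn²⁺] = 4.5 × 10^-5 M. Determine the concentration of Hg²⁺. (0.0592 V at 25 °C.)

From the Nernst equation, log Q = n(E° − E)/0.0592 = 2(0.99 − 1.080)/0.0592 = -3.041, so Q = 9.11 × 10^-4.
With Q = [Sn²⁺]/[Hg²⁺] and the known concentrations, [Hg²⁺] in the denominator gives [Hg²⁺] = 0.049 M.

0.049 M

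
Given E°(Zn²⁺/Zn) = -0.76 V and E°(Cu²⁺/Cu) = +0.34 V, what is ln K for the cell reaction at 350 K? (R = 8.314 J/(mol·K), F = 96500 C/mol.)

ln K = 73.0

E°_cell = +0.34 − (-0.76) = 1.10 V, with n = 2 electrons transferred.
At equilibrium E = 0, so the Nernst equation gives ln K = nFE°/RT = (2)(96500)(1.10)/((8.314)(350)) = 72.96.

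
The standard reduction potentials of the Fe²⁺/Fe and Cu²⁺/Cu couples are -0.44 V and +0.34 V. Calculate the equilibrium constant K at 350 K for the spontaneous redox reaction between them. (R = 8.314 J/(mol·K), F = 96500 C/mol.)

E°_cell = +0.34 − (-0.44) = 0.78 V, with n = 2 electrons transferred.
At equilibrium E = 0, so the Nernst equation gives ln K = nFE°/RT = (2)(96500)(0.78)/((8.314)(350)) = 51.73.
K = e^51.73 = 2.9 × 10^22.

2.9 × 10^22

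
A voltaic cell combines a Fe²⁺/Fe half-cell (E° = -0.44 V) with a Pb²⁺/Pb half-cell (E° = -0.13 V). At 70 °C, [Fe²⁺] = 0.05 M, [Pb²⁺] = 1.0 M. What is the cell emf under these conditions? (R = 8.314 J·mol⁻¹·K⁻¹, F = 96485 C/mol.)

0.354 V

The Pb²⁺/Pb couple has the higher reduction potential and acts as the cathode, so E°_cell = -0.13 − (-0.44) = 0.31 V.
Balancing electrons gives n = 2; the reaction quotient is Q = [Fe²⁺]/[Pb²⁺] = 0.0500.
E = E° − (RT/nF) ln Q = 0.31 − (8.314×343)/(2×96485) × (-2.996) = 0.310 + 0.044 = 0.354 V.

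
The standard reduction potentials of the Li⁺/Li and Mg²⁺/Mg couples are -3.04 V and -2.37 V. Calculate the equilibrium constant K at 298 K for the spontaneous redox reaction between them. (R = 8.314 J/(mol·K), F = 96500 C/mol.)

4.6 × 10^22

E°_cell = -2.37 − (-3.04) = 0.67 V, with n = 2 electrons transferred.
At equilibrium E = 0, so the Nernst equation gives ln K = nFE°/RT = (2)(96500)(0.67)/((8.314)(298)) = 52.19.
K = e^52.19 = 4.6 × 10^22.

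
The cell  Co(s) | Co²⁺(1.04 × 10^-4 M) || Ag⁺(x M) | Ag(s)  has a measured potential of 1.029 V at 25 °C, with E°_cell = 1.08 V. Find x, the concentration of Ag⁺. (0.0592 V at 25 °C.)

0.0014 M

From the Nernst equation, log Q = n(E° − E)/0.0592 = 2(1.08 − 1.029)/0.0592 = 1.723, so Q = 52.8.
With Q = [Co²⁺]/[Ag⁺]^2 and the known concentrations, [Ag⁺]^2 in the denominator gives [Ag⁺] = 0.0014 M.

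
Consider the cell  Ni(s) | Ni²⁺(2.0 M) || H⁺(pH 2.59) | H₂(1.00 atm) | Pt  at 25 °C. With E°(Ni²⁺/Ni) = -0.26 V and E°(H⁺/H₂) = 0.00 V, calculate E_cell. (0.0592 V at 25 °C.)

The hydrogen couple is the cathode, so E°_cell = 0.26 V; n = 2.
[H⁺] = 10^(−2.59) = 0.0026 M, and Q = [Ni²⁺]·P(H₂) / [H⁺]^2 = 3.03 × 10^5.
E = E° − (0.0592/2) log Q = 0.26 − (0.0592/2)(5.481) = 0.098 V.

0.098 V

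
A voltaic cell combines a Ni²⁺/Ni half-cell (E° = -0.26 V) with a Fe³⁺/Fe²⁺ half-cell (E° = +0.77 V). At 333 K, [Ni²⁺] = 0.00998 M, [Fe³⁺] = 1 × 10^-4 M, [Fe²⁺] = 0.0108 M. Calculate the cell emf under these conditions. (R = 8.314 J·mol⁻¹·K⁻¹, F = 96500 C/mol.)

0.962 V

The Fe³⁺/Fe²⁺ couple has the higher reduction potential and acts as the cathode, so E°_cell = +0.77 − (-0.26) = 1.03 V.
Balancing electrons gives n = 2; the reaction quotient is Q = [Ni²⁺]·[Fe²⁺]^2/[Fe³⁺]^2 = 116.
E = E° − (RT/nF) ln Q = 1.03 − (8.314×333)/(2×96500) × (4.757) = 1.030 − 0.068 = 0.962 V.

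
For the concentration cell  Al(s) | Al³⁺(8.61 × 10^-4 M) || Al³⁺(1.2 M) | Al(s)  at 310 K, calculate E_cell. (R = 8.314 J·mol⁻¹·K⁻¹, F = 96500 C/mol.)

Both half-cells are Al³⁺/Al, so E°_cell = 0. The concentrated side is the cathode; the cell reaction moves Al³⁺ from high to low concentration with n = 3.
Q = [Al³⁺]_dilute/[Al³⁺]_conc = 8.61 × 10^-4/1.2 = 7.17 × 10^-4.
E = 0 − (RT/nF) ln Q = −((8.314×310)/(3×96500))(-7.240) = 0.0645 V.

0.064 V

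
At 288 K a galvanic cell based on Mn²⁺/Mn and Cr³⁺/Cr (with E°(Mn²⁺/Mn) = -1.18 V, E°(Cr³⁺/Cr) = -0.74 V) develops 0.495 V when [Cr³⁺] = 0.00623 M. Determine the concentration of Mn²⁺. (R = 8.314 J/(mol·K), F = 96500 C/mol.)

From the Nernst equation, ln Q = nF(E° − E)/RT = 6×96500×(0.44 − 0.495)/(8.314×288) = -13.300, so Q = 1.68 × 10^-6.
With Q = [Mn²⁺]^3/[Cr³⁺]^2 and the known concentrations, [Mn²⁺]^3 in the numerator gives [Mn²⁺] = 4 × 10^-4 M.

4 × 10^-4 M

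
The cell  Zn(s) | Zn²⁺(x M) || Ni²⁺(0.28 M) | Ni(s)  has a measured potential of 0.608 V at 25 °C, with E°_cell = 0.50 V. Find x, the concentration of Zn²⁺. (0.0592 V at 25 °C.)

From the Nernst equation, log Q = n(E° − E)/0.0592 = 2(0.50 − 0.608)/0.0592 = -3.649, so Q = 2.25 × 10^-4.
With Q = [Zn²⁺]/[Ni²⁺] and the known concentrations, [Zn²⁺] in the numerator gives [Zn²⁺] = 6.3 × 10^-5 M.

6.3 × 10^-5 M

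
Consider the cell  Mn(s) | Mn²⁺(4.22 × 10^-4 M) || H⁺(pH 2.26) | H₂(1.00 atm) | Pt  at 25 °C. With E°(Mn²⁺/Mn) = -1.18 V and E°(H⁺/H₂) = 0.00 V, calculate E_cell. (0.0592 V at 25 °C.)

1.15 V

The hydrogen couple is the cathode, so E°_cell = 1.18 V; n = 2.
[H⁺] = 10^(−2.26) = 0.0055 M, and Q = [Mn²⁺]·P(H₂) / [H⁺]^2 = 14.0.
E = E° − (0.0592/2) log Q = 1.18 − (0.0592/2)(1.145) = 1.146 V.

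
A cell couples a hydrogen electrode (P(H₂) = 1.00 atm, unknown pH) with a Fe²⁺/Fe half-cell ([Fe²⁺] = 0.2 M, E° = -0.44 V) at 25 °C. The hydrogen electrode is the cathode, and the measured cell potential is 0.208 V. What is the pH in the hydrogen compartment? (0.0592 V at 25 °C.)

E°_cell = 0.44 V and n = 2.
log Q = n(E° − E)/0.0592 = 2×(0.44 − 0.208)/0.0592 = 7.838.
With Q = [Fe²⁺]·P(H₂) / [H⁺]^2, solving for [H⁺] gives log[H⁺] = -4.268, so pH = 4.27.

pH = 4.27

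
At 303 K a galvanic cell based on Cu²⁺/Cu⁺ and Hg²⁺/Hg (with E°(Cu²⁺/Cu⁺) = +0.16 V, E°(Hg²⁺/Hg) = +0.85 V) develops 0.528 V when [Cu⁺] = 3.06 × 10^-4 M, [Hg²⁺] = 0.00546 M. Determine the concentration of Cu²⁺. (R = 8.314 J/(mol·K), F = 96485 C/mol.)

0.011 M

From the Nernst equation, ln Q = nF(E° − E)/RT = 2×96485×(0.69 − 0.528)/(8.314×303) = 12.409, so Q = 2.45 × 10^5.
With Q = [Cu²⁺]^2/([Cu⁺]^2·[Hg²⁺]) and the known concentrations, [Cu²⁺]^2 in the numerator gives [Cu²⁺] = 0.011 M.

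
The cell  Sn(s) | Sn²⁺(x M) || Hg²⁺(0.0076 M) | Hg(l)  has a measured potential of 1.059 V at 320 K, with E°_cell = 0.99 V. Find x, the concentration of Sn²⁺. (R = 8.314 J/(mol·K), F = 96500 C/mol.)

From the Nernst equation, ln Q = nF(E° − E)/RT = 2×96500×(0.99 − 1.059)/(8.314×320) = -5.005, so Q = 0.00670.
With Q = [Sn²⁺]/[Hg²⁺] and the known concentrations, [Sn²⁺] in the numerator gives [Sn²⁺] = 5.1 × 10^-5 M.

5.1 × 10^-5 M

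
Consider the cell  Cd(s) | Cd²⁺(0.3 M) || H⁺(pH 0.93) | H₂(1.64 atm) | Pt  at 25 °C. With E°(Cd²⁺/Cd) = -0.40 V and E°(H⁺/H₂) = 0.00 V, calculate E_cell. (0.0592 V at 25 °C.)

0.35 V

The hydrogen couple is the cathode, so E°_cell = 0.40 V; n = 2.
[H⁺] = 10^(−0.93) = 0.12 M, and Q = [Cd²⁺]·P(H₂) / [H⁺]^2 = 35.6.
E = E° − (0.0592/2) log Q = 0.40 − (0.0592/2)(1.552) = 0.354 V.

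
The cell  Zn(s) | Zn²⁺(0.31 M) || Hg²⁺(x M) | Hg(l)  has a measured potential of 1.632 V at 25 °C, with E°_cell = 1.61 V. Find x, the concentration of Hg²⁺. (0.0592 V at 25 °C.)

1.7 M

From the Nernst equation, log Q = n(E° − E)/0.0592 = 2(1.61 − 1.632)/0.0592 = -0.743, so Q = 0.181.
With Q = [Zn²⁺]/[Hg²⁺] and the known concentrations, [Hg²⁺] in the denominator gives [Hg²⁺] = 1.7 M.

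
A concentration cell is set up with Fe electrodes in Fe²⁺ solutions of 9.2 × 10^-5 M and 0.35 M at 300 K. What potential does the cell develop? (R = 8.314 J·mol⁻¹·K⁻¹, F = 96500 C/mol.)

Both half-cells are Fe²⁺/Fe, so E°_cell = 0. The concentrated side is the cathode; the cell reaction moves Fe²⁺ from high to low concentration with n = 2.
Q = [Fe²⁺]_dilute/[Fe²⁺]_conc = 9.2 × 10^-5/0.35 = 2.63 × 10^-4.
E = 0 − (RT/nF) ln Q = −((8.314×300)/(2×96500))(-8.244) = 0.1065 V.

0.11 V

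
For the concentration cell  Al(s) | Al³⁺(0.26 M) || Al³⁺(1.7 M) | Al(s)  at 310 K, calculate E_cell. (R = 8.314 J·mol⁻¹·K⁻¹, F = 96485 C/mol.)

0.017 V

Both half-cells are Al³⁺/Al, so E°_cell = 0. The concentrated side is the cathode; the cell reaction moves Al³⁺ from high to low concentration with n = 3.
Q = [Al³⁺]_dilute/[Al³⁺]_conc = 0.26/1.7 = 0.153.
E = 0 − (RT/nF) ln Q = −((8.314×310)/(3×96485))(-1.878) = 0.0167 V.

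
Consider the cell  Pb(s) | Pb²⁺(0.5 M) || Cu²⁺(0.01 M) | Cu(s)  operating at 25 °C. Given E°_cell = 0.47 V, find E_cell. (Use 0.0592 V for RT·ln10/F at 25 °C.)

Balancing electrons gives n = 2; the reaction quotient is Q = [Pb²⁺]/[Cu²⁺] = 50.0.
At 25 °C, E = E° − (0.0592/n) log Q = 0.47 − (0.0592/2)(1.699) = 0.470 − 0.050 = 0.420 V.

0.420 V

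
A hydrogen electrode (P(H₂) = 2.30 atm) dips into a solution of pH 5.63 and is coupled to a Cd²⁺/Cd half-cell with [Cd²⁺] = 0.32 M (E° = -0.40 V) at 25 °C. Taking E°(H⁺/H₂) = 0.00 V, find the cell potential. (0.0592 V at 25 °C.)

The hydrogen couple is the cathode, so E°_cell = 0.40 V; n = 2.
[H⁺] = 10^(−5.63) = 2.3 × 10^-6 M, and Q = [Cd²⁺]·P(H₂) / [H⁺]^2 = 1.34 × 10^11.
E = E° − (0.0592/2) log Q = 0.40 − (0.0592/2)(11.127) = 0.071 V.

0.071 V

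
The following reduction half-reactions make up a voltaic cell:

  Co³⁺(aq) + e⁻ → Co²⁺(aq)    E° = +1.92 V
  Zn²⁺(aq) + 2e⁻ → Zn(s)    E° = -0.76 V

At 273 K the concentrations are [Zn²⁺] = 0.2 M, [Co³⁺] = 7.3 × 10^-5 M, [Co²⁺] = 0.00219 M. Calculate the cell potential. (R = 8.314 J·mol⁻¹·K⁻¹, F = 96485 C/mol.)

2.62 V

The Co³⁺/Co²⁺ couple has the higher reduction potential and acts as the cathode, so E°_cell = +1.92 − (-0.76) = 2.68 V.
Balancing electrons gives n = 2; the reaction quotient is Q = [Zn²⁺]·[Co²⁺]^2/[Co³⁺]^2 = 180.
E = E° − (RT/nF) ln Q = 2.68 − (8.314×273)/(2×96485) × (5.193) = 2.680 − 0.061 = 2.619 V.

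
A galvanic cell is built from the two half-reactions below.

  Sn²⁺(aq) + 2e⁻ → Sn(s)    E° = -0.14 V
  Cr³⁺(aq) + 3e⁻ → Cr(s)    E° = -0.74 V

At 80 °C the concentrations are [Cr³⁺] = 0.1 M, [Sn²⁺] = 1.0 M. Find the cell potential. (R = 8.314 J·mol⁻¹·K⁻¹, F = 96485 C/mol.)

0.623 V

The Sn²⁺/Sn couple has the higher reduction potential and acts as the cathode, so E°_cell = -0.14 − (-0.74) = 0.60 V.
Balancing electrons gives n = 6; the reaction quotient is Q = [Cr³⁺]^2/[Sn²⁺]^3 = 0.0100.
E = E° − (RT/nF) ln Q = 0.60 − (8.314×353)/(6×96485) × (-4.605) = 0.600 + 0.023 = 0.623 V.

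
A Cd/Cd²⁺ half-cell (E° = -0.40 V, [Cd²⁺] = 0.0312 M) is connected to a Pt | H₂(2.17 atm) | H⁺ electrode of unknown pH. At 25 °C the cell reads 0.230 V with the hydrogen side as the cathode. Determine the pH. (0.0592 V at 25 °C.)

E°_cell = 0.40 V and n = 2.
log Q = n(E° − E)/0.0592 = 2×(0.40 − 0.230)/0.0592 = 5.743.
With Q = [Cd²⁺]·P(H₂) / [H⁺]^2, solving for [H⁺] gives log[H⁺] = -3.456, so pH = 3.46.

pH = 3.46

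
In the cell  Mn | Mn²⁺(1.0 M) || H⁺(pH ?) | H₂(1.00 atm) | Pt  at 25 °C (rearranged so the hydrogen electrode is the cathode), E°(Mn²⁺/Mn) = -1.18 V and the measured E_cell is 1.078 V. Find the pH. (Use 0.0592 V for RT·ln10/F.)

pH = 1.72

E°_cell = 1.18 V and n = 2.
log Q = n(E° − E)/0.0592 = 2×(1.18 − 1.078)/0.0592 = 3.446.
With Q = [Mn²⁺]·P(H₂) / [H⁺]^2, solving for [H⁺] gives log[H⁺] = -1.723, so pH = 1.72.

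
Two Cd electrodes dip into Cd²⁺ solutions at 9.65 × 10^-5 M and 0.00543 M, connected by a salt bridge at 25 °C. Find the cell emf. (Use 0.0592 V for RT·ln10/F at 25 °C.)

0.052 V

Both half-cells are Cd²⁺/Cd, so E°_cell = 0. The concentrated side is the cathode; the cell reaction moves Cd²⁺ from high to low concentration with n = 2.
Q = [Cd²⁺]_dilute/[Cd²⁺]_conc = 9.65 × 10^-5/0.00543 = 0.0178.
E = 0 − (0.0592/2) log Q = −(0.0592/2)(-1.750) = 0.0518 V.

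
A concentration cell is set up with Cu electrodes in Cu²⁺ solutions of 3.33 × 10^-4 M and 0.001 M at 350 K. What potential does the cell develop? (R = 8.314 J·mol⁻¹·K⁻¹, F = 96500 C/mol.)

0.017 V

Both half-cells are Cu²⁺/Cu, so E°_cell = 0. The concentrated side is the cathode; the cell reaction moves Cu²⁺ from high to low concentration with n = 2.
Q = [Cu²⁺]_dilute/[Cu²⁺]_conc = 3.33 × 10^-4/0.001 = 0.333.
E = 0 − (RT/nF) ln Q = −((8.314×350)/(2×96500))(-1.100) = 0.0166 V.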